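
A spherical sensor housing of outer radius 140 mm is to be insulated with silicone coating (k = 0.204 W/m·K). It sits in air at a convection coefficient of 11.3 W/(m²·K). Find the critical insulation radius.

r_cr ≈ 36.1 mm

For a sphere r_cr = 2k/h = 2×0.204/11.3
r_cr = 36.1 mm; since the bare radius (140 mm) is above r_cr, any added insulation will reduce heat loss.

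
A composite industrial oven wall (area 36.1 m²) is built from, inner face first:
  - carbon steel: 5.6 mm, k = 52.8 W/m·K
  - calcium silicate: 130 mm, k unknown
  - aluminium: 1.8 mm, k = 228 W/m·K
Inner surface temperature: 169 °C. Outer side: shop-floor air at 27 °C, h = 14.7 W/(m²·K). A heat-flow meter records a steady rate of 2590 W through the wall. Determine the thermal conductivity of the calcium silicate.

Thermal resistances in series:
R_carbon steel = L/(kA) = 0.0056/(52.8×36.1) = 2.938×10^-6 K/W
R_aluminium = L/(kA) = 0.0018/(228×36.1) = 2.187×10^-7 K/W
R_outer film = 1/(h_o·A) = 1/(14.7×36.1) = 0.001884 K/W
Sum of known resistances R_other = 0.001888 K/W
Total R = ΔT/Q = 142/2590 = 0.05483 K/W
R_calcium silicate = R_total − R_other = 0.05294 K/W
k = L/(R·A) = 0.13/(0.05294×36.1)

k ≈ 0.068 W/(m·K)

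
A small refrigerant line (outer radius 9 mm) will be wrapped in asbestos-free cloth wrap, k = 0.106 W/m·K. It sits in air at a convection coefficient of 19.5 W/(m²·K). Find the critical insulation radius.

r_cr ≈ 5.44 mm

For a cylinder r_cr = k/h = 0.106/19.5
r_cr = 5.44 mm; since the bare radius (9 mm) is above r_cr, any added insulation will reduce heat loss.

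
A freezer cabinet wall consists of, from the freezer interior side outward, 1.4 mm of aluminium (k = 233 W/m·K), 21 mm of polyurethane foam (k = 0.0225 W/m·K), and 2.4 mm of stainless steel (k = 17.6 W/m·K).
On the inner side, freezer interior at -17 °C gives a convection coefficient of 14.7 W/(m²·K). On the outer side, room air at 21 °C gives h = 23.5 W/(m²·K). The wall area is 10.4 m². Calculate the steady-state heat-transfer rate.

Series thermal resistances:
R_inner film = 1/(h_i·A) = 1/(14.7×10.4) = 0.006541 K/W
R_aluminium = L/(kA) = 0.0014/(233×10.4) = 5.777×10^-7 K/W
R_polyurethane foam = L/(kA) = 0.021/(0.0225×10.4) = 0.08974 K/W
R_stainless steel = L/(kA) = 0.0024/(17.6×10.4) = 1.311×10^-5 K/W
R_outer film = 1/(h_o·A) = 1/(23.5×10.4) = 0.004092 K/W
R_total = 0.1004 K/W
Q = ΔT / R_total = 38 / 0.1004

Q ≈ 379 W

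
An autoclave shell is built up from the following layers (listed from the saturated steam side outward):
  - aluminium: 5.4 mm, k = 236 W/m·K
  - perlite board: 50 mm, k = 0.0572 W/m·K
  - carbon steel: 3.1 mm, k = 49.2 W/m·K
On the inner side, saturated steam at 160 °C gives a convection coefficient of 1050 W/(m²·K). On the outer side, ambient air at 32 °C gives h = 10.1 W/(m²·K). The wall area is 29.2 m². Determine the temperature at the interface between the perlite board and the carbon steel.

Series thermal resistances:
R_inner film = 1/(h_i·A) = 1/(1050×29.2) = 3.262×10^-5 K/W
R_aluminium = L/(kA) = 0.0054/(236×29.2) = 7.836×10^-7 K/W
R_perlite board = L/(kA) = 0.05/(0.0572×29.2) = 0.02994 K/W
R_carbon steel = L/(kA) = 0.0031/(49.2×29.2) = 2.158×10^-6 K/W
R_outer film = 1/(h_o·A) = 1/(10.1×29.2) = 0.003391 K/W
R_total = 0.03336 K/W;  Q = ΔT/R_total = 128/0.03336 = 3837 W
T_interface = T_inner − Q·ΣR(inner→interface) = 160 − 3840×0.02997

T ≈ 45 °C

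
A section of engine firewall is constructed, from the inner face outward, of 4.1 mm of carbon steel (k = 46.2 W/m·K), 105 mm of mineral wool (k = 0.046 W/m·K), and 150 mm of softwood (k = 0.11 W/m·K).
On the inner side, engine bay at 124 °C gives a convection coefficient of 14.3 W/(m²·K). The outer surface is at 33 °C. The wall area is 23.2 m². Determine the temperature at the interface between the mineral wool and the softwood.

T ≈ 66.4 °C

Using the resistance-network approach (series):
R_inner film = 1/(h_i·A) = 1/(14.3×23.2) = 0.003014 K/W
R_carbon steel = L/(kA) = 0.0041/(46.2×23.2) = 3.825×10^-6 K/W
R_mineral wool = L/(kA) = 0.105/(0.046×23.2) = 0.09839 K/W
R_softwood = L/(kA) = 0.15/(0.11×23.2) = 0.05878 K/W
R_total = 0.1602 K/W;  Q = ΔT/R_total = 91/0.1602 = 568.1 W
T_interface = T_inner − Q·ΣR(inner→interface) = 124 − 568×0.1014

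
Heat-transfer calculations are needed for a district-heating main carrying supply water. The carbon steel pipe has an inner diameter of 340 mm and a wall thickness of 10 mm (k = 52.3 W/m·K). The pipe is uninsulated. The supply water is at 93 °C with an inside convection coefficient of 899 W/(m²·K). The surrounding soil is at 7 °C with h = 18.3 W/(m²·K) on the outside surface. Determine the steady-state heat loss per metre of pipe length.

Per-layer cylindrical resistances, series-summed:
R_inner film = 1/(h_i·2πr₁L) = 1/(899×2π×0.17×1) = 0.001041 K/W
R_carbon steel pipe wall = ln(180/170)/(2π×52.3×1) = 1.739×10^-4 K/W
R_outer film = 1/(h_o·2πr_oL) = 1/(18.3×2π×0.18×1) = 0.04832 K/W
R_total = 0.04953 K/W
Q = ΔT/R_total = 86/0.04953

q′ ≈ 1740 W/m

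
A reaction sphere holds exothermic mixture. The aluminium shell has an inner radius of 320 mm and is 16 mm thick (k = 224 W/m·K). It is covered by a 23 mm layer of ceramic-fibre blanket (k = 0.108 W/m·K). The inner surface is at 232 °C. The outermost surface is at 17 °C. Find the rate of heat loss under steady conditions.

For a spherical shell R = (1/r₁ − 1/r₂)/(4πk); film R = 1/(h·4πr²). In series:
R_aluminium shell = (1/0.32 − 1/0.336)/(4π×224) = 5.287×10^-5 K/W
R_ceramic-fibre blanket = (1/0.336 − 1/0.359)/(4π×0.108) = 0.1405 K/W
R_total = 0.1405 K/W
Q = ΔT/R_total = 215/0.1405

Q ≈ 1530 W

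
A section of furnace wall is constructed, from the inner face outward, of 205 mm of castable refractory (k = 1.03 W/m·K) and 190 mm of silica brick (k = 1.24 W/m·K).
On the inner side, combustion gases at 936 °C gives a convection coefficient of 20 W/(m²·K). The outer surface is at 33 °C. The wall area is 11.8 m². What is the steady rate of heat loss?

Series thermal resistances:
R_inner film = 1/(h_i·A) = 1/(20×11.8) = 0.004237 K/W
R_castable refractory = L/(kA) = 0.205/(1.03×11.8) = 0.01687 K/W
R_silica brick = L/(kA) = 0.19/(1.24×11.8) = 0.01299 K/W
R_total = 0.03409 K/W
Q = ΔT / R_total = 903 / 0.03409

Q ≈ 26500 W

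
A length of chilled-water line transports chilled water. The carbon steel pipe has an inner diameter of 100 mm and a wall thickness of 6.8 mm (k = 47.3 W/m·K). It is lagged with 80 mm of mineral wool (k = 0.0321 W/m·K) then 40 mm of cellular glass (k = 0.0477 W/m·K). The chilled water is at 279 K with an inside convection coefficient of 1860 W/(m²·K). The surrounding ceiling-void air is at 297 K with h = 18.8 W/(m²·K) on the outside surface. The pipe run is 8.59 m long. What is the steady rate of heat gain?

Q ≈ 29.4 W

For a radial system each layer contributes R = ln(r_out/r_in)/(2πkL); films add R = 1/(hA).
R_inner film = 1/(h_i·2πr₁L) = 1/(1860×2π×0.05×8.59) = 1.992×10^-4 K/W
R_carbon steel pipe wall = ln(56.8/50)/(2π×47.3×8.59) = 4.995×10^-5 K/W
R_mineral wool = ln(136.8/56.8)/(2π×0.0321×8.59) = 0.5073 K/W
R_cellular glass = ln(176.8/136.8)/(2π×0.0477×8.59) = 0.09963 K/W
R_outer film = 1/(h_o·2πr_oL) = 1/(18.8×2π×0.1768×8.59) = 0.005574 K/W
R_total = 0.6128 K/W
Q = ΔT/R_total = 18/0.6128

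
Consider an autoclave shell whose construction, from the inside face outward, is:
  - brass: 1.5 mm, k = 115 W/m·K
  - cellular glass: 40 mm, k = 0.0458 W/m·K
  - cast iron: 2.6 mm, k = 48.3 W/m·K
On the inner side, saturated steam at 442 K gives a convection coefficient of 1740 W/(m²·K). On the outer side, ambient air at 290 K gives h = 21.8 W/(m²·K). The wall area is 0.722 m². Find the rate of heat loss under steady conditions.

Series thermal resistances:
R_inner film = 1/(h_i·A) = 1/(1740×0.722) = 7.96×10^-4 K/W
R_brass = L/(kA) = 0.0015/(115×0.722) = 1.807×10^-5 K/W
R_cellular glass = L/(kA) = 0.04/(0.0458×0.722) = 1.21 K/W
R_cast iron = L/(kA) = 0.0026/(48.3×0.722) = 7.456×10^-5 K/W
R_outer film = 1/(h_o·A) = 1/(21.8×0.722) = 0.06353 K/W
R_total = 1.274 K/W
Q = ΔT / R_total = 152 / 1.274

Q ≈ 119 W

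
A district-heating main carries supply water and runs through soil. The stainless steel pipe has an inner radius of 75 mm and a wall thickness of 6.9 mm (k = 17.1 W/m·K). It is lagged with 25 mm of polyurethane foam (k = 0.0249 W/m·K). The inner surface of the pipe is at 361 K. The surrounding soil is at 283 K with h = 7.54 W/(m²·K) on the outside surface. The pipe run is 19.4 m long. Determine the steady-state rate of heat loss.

Cylindrical conduction, so R = ln(r₂/r₁)/(2πkL) per layer, in series:
R_stainless steel pipe wall = ln(81.9/75)/(2π×17.1×19.4) = 4.222×10^-5 K/W
R_polyurethane foam = ln(106.9/81.9)/(2π×0.0249×19.4) = 0.08777 K/W
R_outer film = 1/(h_o·2πr_oL) = 1/(7.54×2π×0.1069×19.4) = 0.01018 K/W
R_total = 0.09799 K/W
Q = ΔT/R_total = 78/0.09799

Q ≈ 796 W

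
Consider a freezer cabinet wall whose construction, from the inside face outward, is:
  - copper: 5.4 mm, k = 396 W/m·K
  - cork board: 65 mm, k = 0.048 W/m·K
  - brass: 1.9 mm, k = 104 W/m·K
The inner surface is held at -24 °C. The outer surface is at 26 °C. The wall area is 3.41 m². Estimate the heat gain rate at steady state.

Q ≈ 126 W

Using the resistance-network approach (series):
R_copper = L/(kA) = 0.0054/(396×3.41) = 3.999×10^-6 K/W
R_cork board = L/(kA) = 0.065/(0.048×3.41) = 0.3971 K/W
R_brass = L/(kA) = 0.0019/(104×3.41) = 5.358×10^-6 K/W
R_total = 0.3971 K/W
Q = ΔT / R_total = 50 / 0.3971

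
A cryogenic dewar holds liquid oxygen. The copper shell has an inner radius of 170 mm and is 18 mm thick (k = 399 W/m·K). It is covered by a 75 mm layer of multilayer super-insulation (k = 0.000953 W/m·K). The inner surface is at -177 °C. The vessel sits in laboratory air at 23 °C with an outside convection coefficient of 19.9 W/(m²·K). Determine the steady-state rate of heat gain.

Spherical conduction: R = (1/r_in − 1/r_out)/(4πk) per layer; series-sum.
R_copper shell = (1/0.17 − 1/0.188)/(4π×399) = 1.123×10^-4 K/W
R_multilayer super-insulation = (1/0.188 − 1/0.263)/(4π×0.000953) = 126.7 K/W
R_outer film = 1/(h·4πr_o²) = 1/(19.9×4π×0.263²) = 0.05781 K/W
R_total = 126.7 K/W
Q = ΔT/R_total = 200/126.7

Q ≈ 1.58 W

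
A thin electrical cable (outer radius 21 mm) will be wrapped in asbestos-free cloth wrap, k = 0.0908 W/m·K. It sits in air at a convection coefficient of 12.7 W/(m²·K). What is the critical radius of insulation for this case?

For a cylinder r_cr = k/h = 0.0908/12.7
r_cr = 7.15 mm; since the bare radius (21 mm) is above r_cr, any added insulation will reduce heat loss.

r_cr ≈ 7.15 mm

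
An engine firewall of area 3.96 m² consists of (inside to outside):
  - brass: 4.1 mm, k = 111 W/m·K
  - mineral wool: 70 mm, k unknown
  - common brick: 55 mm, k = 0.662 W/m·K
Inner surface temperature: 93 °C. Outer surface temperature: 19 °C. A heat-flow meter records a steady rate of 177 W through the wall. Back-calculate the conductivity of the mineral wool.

k ≈ 0.0445 W/(m·K)

Thermal resistances in series:
R_brass = L/(kA) = 0.0041/(111×3.96) = 9.328×10^-6 K/W
R_common brick = L/(kA) = 0.055/(0.662×3.96) = 0.02098 K/W
Sum of known resistances R_other = 0.02099 K/W
Total R = ΔT/Q = 74/177 = 0.4181 K/W
R_mineral wool = R_total − R_other = 0.3971 K/W
k = L/(R·A) = 0.07/(0.3971×3.96)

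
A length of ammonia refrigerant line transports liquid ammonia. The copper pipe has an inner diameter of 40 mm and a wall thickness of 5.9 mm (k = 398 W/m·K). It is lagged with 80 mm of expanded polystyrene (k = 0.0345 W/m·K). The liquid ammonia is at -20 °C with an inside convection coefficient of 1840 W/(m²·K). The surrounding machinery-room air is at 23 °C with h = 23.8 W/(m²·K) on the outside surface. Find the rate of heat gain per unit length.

Cylindrical conduction, so R = ln(r₂/r₁)/(2πkL) per layer, in series:
R_inner film = 1/(h_i·2πr₁L) = 1/(1840×2π×0.02×1) = 0.004325 K/W
R_copper pipe wall = ln(25.9/20)/(2π×398×1) = 1.034×10^-4 K/W
R_expanded polystyrene = ln(105.9/25.9)/(2π×0.0345×1) = 6.497 K/W
R_outer film = 1/(h_o·2πr_oL) = 1/(23.8×2π×0.1059×1) = 0.06315 K/W
R_total = 6.564 K/W
Q = ΔT/R_total = 43/6.564

q′ ≈ 6.55 W/m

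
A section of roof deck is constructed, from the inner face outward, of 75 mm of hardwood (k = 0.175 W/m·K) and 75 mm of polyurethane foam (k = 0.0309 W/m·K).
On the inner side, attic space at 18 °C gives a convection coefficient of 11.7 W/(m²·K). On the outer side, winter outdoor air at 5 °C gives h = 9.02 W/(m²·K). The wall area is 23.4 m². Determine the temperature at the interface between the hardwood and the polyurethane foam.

T ≈ 15.8 °C

Thermal resistances in series:
R_inner film = 1/(h_i·A) = 1/(11.7×23.4) = 0.003653 K/W
R_hardwood = L/(kA) = 0.075/(0.175×23.4) = 0.01832 K/W
R_polyurethane foam = L/(kA) = 0.075/(0.0309×23.4) = 0.1037 K/W
R_outer film = 1/(h_o·A) = 1/(9.02×23.4) = 0.004738 K/W
R_total = 0.1304 K/W;  Q = ΔT/R_total = 13/0.1304 = 99.67 W
T_interface = T_inner − Q·ΣR(inner→interface) = 18 − 99.7×0.02197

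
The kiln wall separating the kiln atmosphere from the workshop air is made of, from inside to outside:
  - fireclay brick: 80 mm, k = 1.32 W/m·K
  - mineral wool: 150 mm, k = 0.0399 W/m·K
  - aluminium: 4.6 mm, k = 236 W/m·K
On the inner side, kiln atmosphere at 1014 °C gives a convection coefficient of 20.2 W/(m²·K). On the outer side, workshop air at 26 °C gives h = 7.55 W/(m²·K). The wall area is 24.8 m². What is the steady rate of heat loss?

Q ≈ 6120 W

Using the resistance-network approach (series):
R_inner film = 1/(h_i·A) = 1/(20.2×24.8) = 0.001996 K/W
R_fireclay brick = L/(kA) = 0.08/(1.32×24.8) = 0.002444 K/W
R_mineral wool = L/(kA) = 0.15/(0.0399×24.8) = 0.1516 K/W
R_aluminium = L/(kA) = 0.0046/(236×24.8) = 7.859×10^-7 K/W
R_outer film = 1/(h_o·A) = 1/(7.55×24.8) = 0.005341 K/W
R_total = 0.1614 K/W
Q = ΔT / R_total = 988 / 0.1614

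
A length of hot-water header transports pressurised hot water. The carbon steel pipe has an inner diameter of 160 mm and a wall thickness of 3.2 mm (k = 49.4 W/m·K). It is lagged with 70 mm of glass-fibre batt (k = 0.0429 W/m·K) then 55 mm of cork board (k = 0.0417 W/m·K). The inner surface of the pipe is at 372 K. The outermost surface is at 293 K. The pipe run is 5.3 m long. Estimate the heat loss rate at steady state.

Q ≈ 122 W

Treating each annulus and film as a series resistance:
R_carbon steel pipe wall = ln(83.2/80)/(2π×49.4×5.3) = 2.384×10^-5 K/W
R_glass-fibre batt = ln(153.2/83.2)/(2π×0.0429×5.3) = 0.4273 K/W
R_cork board = ln(208.2/153.2)/(2π×0.0417×5.3) = 0.2209 K/W
R_total = 0.6483 K/W
Q = ΔT/R_total = 79/0.6483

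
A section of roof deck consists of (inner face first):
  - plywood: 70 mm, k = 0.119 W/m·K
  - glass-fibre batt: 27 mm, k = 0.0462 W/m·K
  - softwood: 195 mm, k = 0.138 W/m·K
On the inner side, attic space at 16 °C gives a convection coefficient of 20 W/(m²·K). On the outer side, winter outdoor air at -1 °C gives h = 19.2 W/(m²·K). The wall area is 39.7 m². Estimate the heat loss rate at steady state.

Using the resistance-network approach (series):
R_inner film = 1/(h_i·A) = 1/(20×39.7) = 0.001259 K/W
R_plywood = L/(kA) = 0.07/(0.119×39.7) = 0.01482 K/W
R_glass-fibre batt = L/(kA) = 0.027/(0.0462×39.7) = 0.01472 K/W
R_softwood = L/(kA) = 0.195/(0.138×39.7) = 0.03559 K/W
R_outer film = 1/(h_o·A) = 1/(19.2×39.7) = 0.001312 K/W
R_total = 0.0677 K/W
Q = ΔT / R_total = 17 / 0.0677

Q ≈ 251 W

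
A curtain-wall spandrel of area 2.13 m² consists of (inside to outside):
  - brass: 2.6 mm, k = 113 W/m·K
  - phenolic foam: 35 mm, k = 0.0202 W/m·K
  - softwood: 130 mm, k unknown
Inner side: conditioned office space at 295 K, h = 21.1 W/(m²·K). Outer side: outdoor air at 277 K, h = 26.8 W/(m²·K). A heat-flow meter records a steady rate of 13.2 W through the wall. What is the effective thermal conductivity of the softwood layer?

k ≈ 0.12 W/(m·K)

Series thermal resistances:
R_inner film = 1/(h_i·A) = 1/(21.1×2.13) = 0.02225 K/W
R_brass = L/(kA) = 0.0026/(113×2.13) = 1.08×10^-5 K/W
R_phenolic foam = L/(kA) = 0.035/(0.0202×2.13) = 0.8135 K/W
R_outer film = 1/(h_o·A) = 1/(26.8×2.13) = 0.01752 K/W
Sum of known resistances R_other = 0.8532 K/W
Total R = ΔT/Q = 18/13.2 = 1.364 K/W
R_softwood = R_total − R_other = 0.5104 K/W
k = L/(R·A) = 0.13/(0.5104×2.13)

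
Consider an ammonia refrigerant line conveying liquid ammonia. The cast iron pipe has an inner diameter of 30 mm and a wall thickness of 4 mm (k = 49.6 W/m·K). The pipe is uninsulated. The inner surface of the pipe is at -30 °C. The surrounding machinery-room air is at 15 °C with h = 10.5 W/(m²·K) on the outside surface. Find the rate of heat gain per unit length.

q′ ≈ 56.4 W/m

For a radial system each layer contributes R = ln(r_out/r_in)/(2πkL); films add R = 1/(hA).
R_cast iron pipe wall = ln(19/15)/(2π×49.6×1) = 7.585×10^-4 K/W
R_outer film = 1/(h_o·2πr_oL) = 1/(10.5×2π×0.019×1) = 0.7978 K/W
R_total = 0.7985 K/W
Q = ΔT/R_total = 45/0.7985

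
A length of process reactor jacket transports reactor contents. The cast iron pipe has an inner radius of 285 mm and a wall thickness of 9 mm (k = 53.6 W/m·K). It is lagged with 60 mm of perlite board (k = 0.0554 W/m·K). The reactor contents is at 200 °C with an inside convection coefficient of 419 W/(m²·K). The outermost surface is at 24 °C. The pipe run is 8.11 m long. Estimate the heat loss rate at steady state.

Q ≈ 2670 W

Treating each annulus and film as a series resistance:
R_inner film = 1/(h_i·2πr₁L) = 1/(419×2π×0.285×8.11) = 1.643×10^-4 K/W
R_cast iron pipe wall = ln(294/285)/(2π×53.6×8.11) = 1.138×10^-5 K/W
R_perlite board = ln(354/294)/(2π×0.0554×8.11) = 0.06579 K/W
R_total = 0.06596 K/W
Q = ΔT/R_total = 176/0.06596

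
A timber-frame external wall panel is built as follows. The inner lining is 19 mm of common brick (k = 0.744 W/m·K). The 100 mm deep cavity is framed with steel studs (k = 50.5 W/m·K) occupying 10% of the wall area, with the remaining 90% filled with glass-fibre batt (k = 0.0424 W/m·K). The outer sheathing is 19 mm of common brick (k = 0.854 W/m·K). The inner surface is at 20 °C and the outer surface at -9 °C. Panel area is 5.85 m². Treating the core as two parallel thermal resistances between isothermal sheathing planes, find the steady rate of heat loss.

Q ≈ 2520 W

Sheathing layers in series; stud and cavity paths in parallel between them.
R_inner = 0.019/(0.744×5.85) = 0.004365 K/W
R_stud  = 0.1/(50.5×0.1×5.85) = 0.003385 K/W
R_cav   = 0.1/(0.0424×0.9×5.85) = 0.448 K/W
1/R_core = 1/R_stud + 1/R_cav → R_core = 0.00336 K/W
R_outer = 0.019/(0.854×5.85) = 0.003803 K/W
R_total = 0.01153 K/W
Q = ΔT/R_total = 29/0.01153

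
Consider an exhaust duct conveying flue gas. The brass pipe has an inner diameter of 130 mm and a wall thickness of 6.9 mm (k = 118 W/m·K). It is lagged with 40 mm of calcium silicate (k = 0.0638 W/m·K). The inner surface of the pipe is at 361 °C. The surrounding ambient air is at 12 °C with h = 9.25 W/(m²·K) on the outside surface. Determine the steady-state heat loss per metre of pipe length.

q′ ≈ 278 W/m

Per-layer cylindrical resistances, series-summed:
R_brass pipe wall = ln(71.9/65)/(2π×118×1) = 1.361×10^-4 K/W
R_calcium silicate = ln(111.9/71.9)/(2π×0.0638×1) = 1.103 K/W
R_outer film = 1/(h_o·2πr_oL) = 1/(9.25×2π×0.1119×1) = 0.1538 K/W
R_total = 1.257 K/W
Q = ΔT/R_total = 349/1.257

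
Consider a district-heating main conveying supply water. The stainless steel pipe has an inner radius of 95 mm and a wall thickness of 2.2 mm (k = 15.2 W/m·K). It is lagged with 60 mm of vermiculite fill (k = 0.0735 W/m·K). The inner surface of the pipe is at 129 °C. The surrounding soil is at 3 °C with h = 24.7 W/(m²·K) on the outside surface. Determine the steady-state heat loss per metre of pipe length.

For a radial system each layer contributes R = ln(r_out/r_in)/(2πkL); films add R = 1/(hA).
R_stainless steel pipe wall = ln(97.2/95)/(2π×15.2×1) = 2.397×10^-4 K/W
R_vermiculite fill = ln(157.2/97.2)/(2π×0.0735×1) = 1.041 K/W
R_outer film = 1/(h_o·2πr_oL) = 1/(24.7×2π×0.1572×1) = 0.04099 K/W
R_total = 1.082 K/W
Q = ΔT/R_total = 126/1.082

q′ ≈ 116 W/m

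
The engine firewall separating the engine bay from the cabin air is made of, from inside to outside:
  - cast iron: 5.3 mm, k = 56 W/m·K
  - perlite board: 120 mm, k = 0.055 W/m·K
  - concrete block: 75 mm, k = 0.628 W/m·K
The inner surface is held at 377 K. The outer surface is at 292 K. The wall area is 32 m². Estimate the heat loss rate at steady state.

Q ≈ 1180 W

Treating each layer as a thermal resistance in series:
R_cast iron = L/(kA) = 0.0053/(56×32) = 2.958×10^-6 K/W
R_perlite board = L/(kA) = 0.12/(0.055×32) = 0.06818 K/W
R_concrete block = L/(kA) = 0.075/(0.628×32) = 0.003732 K/W
R_total = 0.07192 K/W
Q = ΔT / R_total = 85 / 0.07192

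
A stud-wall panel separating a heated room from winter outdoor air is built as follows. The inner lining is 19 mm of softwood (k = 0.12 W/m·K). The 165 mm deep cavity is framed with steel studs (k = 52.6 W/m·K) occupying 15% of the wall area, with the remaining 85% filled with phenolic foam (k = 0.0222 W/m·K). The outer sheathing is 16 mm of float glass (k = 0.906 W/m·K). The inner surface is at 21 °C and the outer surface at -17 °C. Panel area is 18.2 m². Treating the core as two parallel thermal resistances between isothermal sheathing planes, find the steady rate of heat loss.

Q ≈ 3510 W

Sheathing layers in series; stud and cavity paths in parallel between them.
R_inner = 0.019/(0.12×18.2) = 0.0087 K/W
R_stud  = 0.165/(52.6×0.15×18.2) = 0.001149 K/W
R_cav   = 0.165/(0.0222×0.85×18.2) = 0.4804 K/W
1/R_core = 1/R_stud + 1/R_cav → R_core = 0.001146 K/W
R_outer = 0.016/(0.906×18.2) = 9.703×10^-4 K/W
R_total = 0.01082 K/W
Q = ΔT/R_total = 38/0.01082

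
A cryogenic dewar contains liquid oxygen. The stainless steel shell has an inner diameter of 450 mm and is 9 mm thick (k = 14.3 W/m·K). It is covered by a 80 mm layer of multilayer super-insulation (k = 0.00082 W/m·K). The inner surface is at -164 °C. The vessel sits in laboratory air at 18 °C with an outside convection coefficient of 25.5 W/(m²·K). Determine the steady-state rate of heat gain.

Q ≈ 1.72 W

For a spherical shell R = (1/r₁ − 1/r₂)/(4πk); film R = 1/(h·4πr²). In series:
R_stainless steel shell = (1/0.225 − 1/0.234)/(4π×14.3) = 9.513×10^-4 K/W
R_multilayer super-insulation = (1/0.234 − 1/0.314)/(4π×0.00082) = 105.7 K/W
R_outer film = 1/(h·4πr_o²) = 1/(25.5×4π×0.314²) = 0.03165 K/W
R_total = 105.7 K/W
Q = ΔT/R_total = 182/105.7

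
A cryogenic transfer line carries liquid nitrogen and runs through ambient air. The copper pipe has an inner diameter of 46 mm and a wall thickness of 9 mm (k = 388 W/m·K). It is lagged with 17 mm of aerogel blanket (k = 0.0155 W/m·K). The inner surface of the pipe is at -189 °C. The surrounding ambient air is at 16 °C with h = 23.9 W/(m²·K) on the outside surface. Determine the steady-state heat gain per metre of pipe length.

q′ ≈ 45.4 W/m

For a radial system each layer contributes R = ln(r_out/r_in)/(2πkL); films add R = 1/(hA).
R_copper pipe wall = ln(32/23)/(2π×388×1) = 1.355×10^-4 K/W
R_aerogel blanket = ln(49/32)/(2π×0.0155×1) = 4.375 K/W
R_outer film = 1/(h_o·2πr_oL) = 1/(23.9×2π×0.049×1) = 0.1359 K/W
R_total = 4.511 K/W
Q = ΔT/R_total = 205/4.511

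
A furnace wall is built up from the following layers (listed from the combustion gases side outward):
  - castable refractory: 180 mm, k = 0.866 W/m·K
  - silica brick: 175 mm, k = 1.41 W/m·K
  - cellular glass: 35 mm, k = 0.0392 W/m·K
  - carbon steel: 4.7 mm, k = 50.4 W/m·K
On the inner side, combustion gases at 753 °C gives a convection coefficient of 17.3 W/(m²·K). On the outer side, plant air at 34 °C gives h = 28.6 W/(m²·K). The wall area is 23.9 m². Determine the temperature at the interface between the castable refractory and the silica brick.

T ≈ 608 °C

Model the wall as resistances in series:
R_inner film = 1/(h_i·A) = 1/(17.3×23.9) = 0.002419 K/W
R_castable refractory = L/(kA) = 0.18/(0.866×23.9) = 0.008697 K/W
R_silica brick = L/(kA) = 0.175/(1.41×23.9) = 0.005193 K/W
R_cellular glass = L/(kA) = 0.035/(0.0392×23.9) = 0.03736 K/W
R_carbon steel = L/(kA) = 0.0047/(50.4×23.9) = 3.902×10^-6 K/W
R_outer film = 1/(h_o·A) = 1/(28.6×23.9) = 0.001463 K/W
R_total = 0.05513 K/W;  Q = ΔT/R_total = 719/0.05513 = 13040 W
T_interface = T_inner − Q·ΣR(inner→interface) = 753 − 13000×0.01112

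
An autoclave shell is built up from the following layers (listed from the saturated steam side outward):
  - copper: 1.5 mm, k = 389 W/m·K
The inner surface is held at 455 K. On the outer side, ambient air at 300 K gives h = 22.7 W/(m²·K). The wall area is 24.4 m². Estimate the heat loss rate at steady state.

Thermal resistances in series:
R_copper = L/(kA) = 0.0015/(389×24.4) = 1.58×10^-7 K/W
R_outer film = 1/(h_o·A) = 1/(22.7×24.4) = 0.001805 K/W
R_total = 0.001806 K/W
Q = ΔT / R_total = 155 / 0.001806

Q ≈ 85800 W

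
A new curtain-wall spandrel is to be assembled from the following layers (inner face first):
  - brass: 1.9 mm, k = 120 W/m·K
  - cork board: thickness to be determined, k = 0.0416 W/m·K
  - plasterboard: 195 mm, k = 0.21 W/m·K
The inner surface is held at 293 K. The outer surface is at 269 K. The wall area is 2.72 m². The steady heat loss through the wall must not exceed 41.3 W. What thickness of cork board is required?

L ≈ 27.1 mm

Model the wall as resistances in series:
R_brass = L/(kA) = 0.0019/(120×2.72) = 5.821×10^-6 K/W
R_plasterboard = L/(kA) = 0.195/(0.21×2.72) = 0.3414 K/W
Sum of the known resistances R_other = 0.3414 K/W
Required total resistance R_tot = ΔT/Q_allow = 24/41.3 = 0.5811 K/W
R_cork board = R_tot − R_other = 0.2397 K/W
L = R·k·A = 0.2397×0.0416×2.72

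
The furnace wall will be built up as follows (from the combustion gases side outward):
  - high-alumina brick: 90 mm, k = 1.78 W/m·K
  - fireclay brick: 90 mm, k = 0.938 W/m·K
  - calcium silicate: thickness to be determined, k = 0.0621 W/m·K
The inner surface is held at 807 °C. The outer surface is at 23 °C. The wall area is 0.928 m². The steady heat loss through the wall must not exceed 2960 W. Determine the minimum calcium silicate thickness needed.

Thermal resistances in series:
R_high-alumina brick = L/(kA) = 0.09/(1.78×0.928) = 0.05448 K/W
R_fireclay brick = L/(kA) = 0.09/(0.938×0.928) = 0.1034 K/W
Sum of the known resistances R_other = 0.1579 K/W
Required total resistance R_tot = ΔT/Q_allow = 784/2960 = 0.2649 K/W
R_calcium silicate = R_tot − R_other = 0.107 K/W
L = R·k·A = 0.107×0.0621×0.928

L ≈ 6.17 mm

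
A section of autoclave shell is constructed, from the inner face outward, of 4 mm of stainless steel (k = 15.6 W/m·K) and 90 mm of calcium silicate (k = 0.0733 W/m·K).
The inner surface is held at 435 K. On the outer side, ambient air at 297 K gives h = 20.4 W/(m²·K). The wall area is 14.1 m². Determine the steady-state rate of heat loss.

Q ≈ 1520 W

Using the resistance-network approach (series):
R_stainless steel = L/(kA) = 0.004/(15.6×14.1) = 1.819×10^-5 K/W
R_calcium silicate = L/(kA) = 0.09/(0.0733×14.1) = 0.08708 K/W
R_outer film = 1/(h_o·A) = 1/(20.4×14.1) = 0.003477 K/W
R_total = 0.09057 K/W
Q = ΔT / R_total = 138 / 0.09057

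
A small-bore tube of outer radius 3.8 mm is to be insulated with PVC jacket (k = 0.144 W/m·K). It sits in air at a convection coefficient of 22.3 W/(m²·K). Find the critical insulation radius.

r_cr ≈ 6.46 mm

For a cylinder r_cr = k/h = 0.144/22.3
r_cr = 6.46 mm; since the bare radius (3.8 mm) is below r_cr, adding a thin layer of insulation will *increase* heat loss.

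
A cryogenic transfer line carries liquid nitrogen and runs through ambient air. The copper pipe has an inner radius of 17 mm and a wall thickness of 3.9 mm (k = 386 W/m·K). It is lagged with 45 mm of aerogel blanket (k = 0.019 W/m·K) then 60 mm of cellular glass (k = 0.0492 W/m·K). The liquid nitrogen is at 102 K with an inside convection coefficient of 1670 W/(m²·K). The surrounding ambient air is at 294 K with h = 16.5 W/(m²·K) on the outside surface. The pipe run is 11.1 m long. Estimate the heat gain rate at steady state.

Treating each annulus and film as a series resistance:
R_inner film = 1/(h_i·2πr₁L) = 1/(1670×2π×0.017×11.1) = 5.05×10^-4 K/W
R_copper pipe wall = ln(20.9/17)/(2π×386×11.1) = 7.672×10^-6 K/W
R_aerogel blanket = ln(65.9/20.9)/(2π×0.019×11.1) = 0.8666 K/W
R_cellular glass = ln(125.9/65.9)/(2π×0.0492×11.1) = 0.1887 K/W
R_outer film = 1/(h_o·2πr_oL) = 1/(16.5×2π×0.1259×11.1) = 0.006902 K/W
R_total = 1.063 K/W
Q = ΔT/R_total = 192/1.063

Q ≈ 181 W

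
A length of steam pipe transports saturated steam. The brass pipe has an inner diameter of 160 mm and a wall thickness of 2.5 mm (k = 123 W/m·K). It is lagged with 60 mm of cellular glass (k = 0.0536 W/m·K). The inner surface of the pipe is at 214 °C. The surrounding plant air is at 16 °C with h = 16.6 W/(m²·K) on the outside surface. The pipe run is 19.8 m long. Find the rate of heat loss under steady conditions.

Radial resistances (cylindrical: R_cond = ln(r_o/r_i)/(2πkL), R_conv = 1/(h·2πrL)):
R_brass pipe wall = ln(82.5/80)/(2π×123×19.8) = 2.011×10^-6 K/W
R_cellular glass = ln(142.5/82.5)/(2π×0.0536×19.8) = 0.08196 K/W
R_outer film = 1/(h_o·2πr_oL) = 1/(16.6×2π×0.1425×19.8) = 0.003398 K/W
R_total = 0.08536 K/W
Q = ΔT/R_total = 198/0.08536

Q ≈ 2320 W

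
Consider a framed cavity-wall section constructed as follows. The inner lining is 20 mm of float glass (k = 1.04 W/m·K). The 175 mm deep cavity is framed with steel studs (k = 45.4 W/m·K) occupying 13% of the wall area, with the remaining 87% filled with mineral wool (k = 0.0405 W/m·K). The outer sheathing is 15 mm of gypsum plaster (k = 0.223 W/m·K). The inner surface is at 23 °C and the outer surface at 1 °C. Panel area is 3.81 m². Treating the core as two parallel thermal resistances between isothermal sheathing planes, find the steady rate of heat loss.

Sheathing layers in series; stud and cavity paths in parallel between them.
R_inner = 0.02/(1.04×3.81) = 0.005047 K/W
R_stud  = 0.175/(45.4×0.13×3.81) = 0.007782 K/W
R_cav   = 0.175/(0.0405×0.87×3.81) = 1.304 K/W
1/R_core = 1/R_stud + 1/R_cav → R_core = 0.007736 K/W
R_outer = 0.015/(0.223×3.81) = 0.01765 K/W
R_total = 0.03044 K/W
Q = ΔT/R_total = 22/0.03044

Q ≈ 723 W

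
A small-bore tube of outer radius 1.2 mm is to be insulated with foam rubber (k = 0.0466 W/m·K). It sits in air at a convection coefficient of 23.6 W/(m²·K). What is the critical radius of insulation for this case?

r_cr ≈ 1.97 mm

For a cylinder r_cr = k/h = 0.0466/23.6
r_cr = 1.97 mm; since the bare radius (1.2 mm) is below r_cr, adding a thin layer of insulation will *increase* heat loss.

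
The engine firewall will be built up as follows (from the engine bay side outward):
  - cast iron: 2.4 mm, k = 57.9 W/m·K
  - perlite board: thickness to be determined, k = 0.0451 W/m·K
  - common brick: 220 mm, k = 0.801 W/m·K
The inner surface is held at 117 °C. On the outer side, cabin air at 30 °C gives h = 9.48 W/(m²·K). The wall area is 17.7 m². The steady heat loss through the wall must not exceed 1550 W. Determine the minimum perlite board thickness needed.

L ≈ 27.7 mm

Using the resistance-network approach (series):
R_cast iron = L/(kA) = 0.0024/(57.9×17.7) = 2.342×10^-6 K/W
R_common brick = L/(kA) = 0.22/(0.801×17.7) = 0.01552 K/W
R_outer film = 1/(h_o·A) = 1/(9.48×17.7) = 0.00596 K/W
Sum of the known resistances R_other = 0.02148 K/W
Required total resistance R_tot = ΔT/Q_allow = 87/1550 = 0.05613 K/W
R_perlite board = R_tot − R_other = 0.03465 K/W
L = R·k·A = 0.03465×0.0451×17.7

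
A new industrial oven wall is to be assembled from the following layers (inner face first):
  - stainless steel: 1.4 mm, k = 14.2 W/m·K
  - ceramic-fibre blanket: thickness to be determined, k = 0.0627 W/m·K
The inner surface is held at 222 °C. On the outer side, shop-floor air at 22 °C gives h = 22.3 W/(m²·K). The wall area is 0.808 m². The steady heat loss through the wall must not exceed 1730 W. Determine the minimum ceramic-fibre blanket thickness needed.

Thermal resistances in series:
R_stainless steel = L/(kA) = 0.0014/(14.2×0.808) = 1.22×10^-4 K/W
R_outer film = 1/(h_o·A) = 1/(22.3×0.808) = 0.0555 K/W
Sum of the known resistances R_other = 0.05562 K/W
Required total resistance R_tot = ΔT/Q_allow = 200/1730 = 0.1156 K/W
R_ceramic-fibre blanket = R_tot − R_other = 0.05999 K/W
L = R·k·A = 0.05999×0.0627×0.808

L ≈ 3.04 mm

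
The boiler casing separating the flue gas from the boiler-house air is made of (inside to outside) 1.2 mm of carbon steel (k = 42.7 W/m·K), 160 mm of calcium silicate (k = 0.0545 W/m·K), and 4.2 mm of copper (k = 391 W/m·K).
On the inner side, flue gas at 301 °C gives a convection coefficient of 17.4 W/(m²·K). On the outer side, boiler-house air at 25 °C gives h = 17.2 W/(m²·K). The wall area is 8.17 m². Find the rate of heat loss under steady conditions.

Thermal resistances in series:
R_inner film = 1/(h_i·A) = 1/(17.4×8.17) = 0.007034 K/W
R_carbon steel = L/(kA) = 0.0012/(42.7×8.17) = 3.44×10^-6 K/W
R_calcium silicate = L/(kA) = 0.16/(0.0545×8.17) = 0.3593 K/W
R_copper = L/(kA) = 0.0042/(391×8.17) = 1.315×10^-6 K/W
R_outer film = 1/(h_o·A) = 1/(17.2×8.17) = 0.007116 K/W
R_total = 0.3735 K/W
Q = ΔT / R_total = 276 / 0.3735

Q ≈ 739 W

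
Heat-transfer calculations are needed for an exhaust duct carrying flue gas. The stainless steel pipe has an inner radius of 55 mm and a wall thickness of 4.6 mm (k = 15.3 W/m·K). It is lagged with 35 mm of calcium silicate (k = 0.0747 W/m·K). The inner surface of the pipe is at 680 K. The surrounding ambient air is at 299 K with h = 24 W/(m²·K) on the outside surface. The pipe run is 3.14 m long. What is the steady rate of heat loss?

Per-layer cylindrical resistances, series-summed:
R_stainless steel pipe wall = ln(59.6/55)/(2π×15.3×3.14) = 2.661×10^-4 K/W
R_calcium silicate = ln(94.6/59.6)/(2π×0.0747×3.14) = 0.3135 K/W
R_outer film = 1/(h_o·2πr_oL) = 1/(24×2π×0.0946×3.14) = 0.02232 K/W
R_total = 0.3361 K/W
Q = ΔT/R_total = 381/0.3361

Q ≈ 1130 W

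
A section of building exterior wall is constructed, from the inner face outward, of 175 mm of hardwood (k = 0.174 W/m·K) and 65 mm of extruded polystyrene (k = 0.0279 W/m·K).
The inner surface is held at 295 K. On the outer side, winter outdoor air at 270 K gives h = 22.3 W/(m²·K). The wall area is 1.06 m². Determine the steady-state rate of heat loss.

Model the wall as resistances in series:
R_hardwood = L/(kA) = 0.175/(0.174×1.06) = 0.9488 K/W
R_extruded polystyrene = L/(kA) = 0.065/(0.0279×1.06) = 2.198 K/W
R_outer film = 1/(h_o·A) = 1/(22.3×1.06) = 0.0423 K/W
R_total = 3.189 K/W
Q = ΔT / R_total = 25 / 3.189

Q ≈ 7.84 W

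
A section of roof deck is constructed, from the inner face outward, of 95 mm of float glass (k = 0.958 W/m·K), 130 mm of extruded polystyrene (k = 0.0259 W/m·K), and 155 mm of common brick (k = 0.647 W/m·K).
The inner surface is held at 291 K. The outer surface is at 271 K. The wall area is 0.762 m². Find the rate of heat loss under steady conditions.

Treating each layer as a thermal resistance in series:
R_float glass = L/(kA) = 0.095/(0.958×0.762) = 0.1301 K/W
R_extruded polystyrene = L/(kA) = 0.13/(0.0259×0.762) = 6.587 K/W
R_common brick = L/(kA) = 0.155/(0.647×0.762) = 0.3144 K/W
R_total = 7.032 K/W
Q = ΔT / R_total = 20 / 7.032

Q ≈ 2.84 W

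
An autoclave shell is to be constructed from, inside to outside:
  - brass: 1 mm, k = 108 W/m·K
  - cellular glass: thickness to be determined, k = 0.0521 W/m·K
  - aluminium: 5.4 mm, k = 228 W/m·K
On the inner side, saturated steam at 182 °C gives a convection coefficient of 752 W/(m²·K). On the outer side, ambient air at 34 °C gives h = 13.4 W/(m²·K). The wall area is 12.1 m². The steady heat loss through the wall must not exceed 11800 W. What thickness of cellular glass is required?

Series thermal resistances:
R_inner film = 1/(h_i·A) = 1/(752×12.1) = 1.099×10^-4 K/W
R_brass = L/(kA) = 0.001/(108×12.1) = 7.652×10^-7 K/W
R_aluminium = L/(kA) = 0.0054/(228×12.1) = 1.957×10^-6 K/W
R_outer film = 1/(h_o·A) = 1/(13.4×12.1) = 0.006168 K/W
Sum of the known resistances R_other = 0.00628 K/W
Required total resistance R_tot = ΔT/Q_allow = 148/11800 = 0.01254 K/W
R_cellular glass = R_tot − R_other = 0.006262 K/W
L = R·k·A = 0.006262×0.0521×12.1

L ≈ 3.95 mm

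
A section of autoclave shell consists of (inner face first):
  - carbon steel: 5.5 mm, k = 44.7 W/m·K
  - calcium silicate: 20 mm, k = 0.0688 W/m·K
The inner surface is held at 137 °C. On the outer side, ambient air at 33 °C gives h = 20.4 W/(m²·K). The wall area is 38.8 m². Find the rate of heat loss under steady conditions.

Q ≈ 11900 W

Thermal resistances in series:
R_carbon steel = L/(kA) = 0.0055/(44.7×38.8) = 3.171×10^-6 K/W
R_calcium silicate = L/(kA) = 0.02/(0.0688×38.8) = 0.007492 K/W
R_outer film = 1/(h_o·A) = 1/(20.4×38.8) = 0.001263 K/W
R_total = 0.008759 K/W
Q = ΔT / R_total = 104 / 0.008759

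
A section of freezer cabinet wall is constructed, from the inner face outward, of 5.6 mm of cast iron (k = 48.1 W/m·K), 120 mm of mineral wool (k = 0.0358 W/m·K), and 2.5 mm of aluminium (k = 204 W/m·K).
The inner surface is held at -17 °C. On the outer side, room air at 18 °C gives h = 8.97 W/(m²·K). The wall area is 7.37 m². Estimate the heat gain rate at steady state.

Q ≈ 74.5 W

Model the wall as resistances in series:
R_cast iron = L/(kA) = 0.0056/(48.1×7.37) = 1.58×10^-5 K/W
R_mineral wool = L/(kA) = 0.12/(0.0358×7.37) = 0.4548 K/W
R_aluminium = L/(kA) = 0.0025/(204×7.37) = 1.663×10^-6 K/W
R_outer film = 1/(h_o·A) = 1/(8.97×7.37) = 0.01513 K/W
R_total = 0.47 K/W
Q = ΔT / R_total = 35 / 0.47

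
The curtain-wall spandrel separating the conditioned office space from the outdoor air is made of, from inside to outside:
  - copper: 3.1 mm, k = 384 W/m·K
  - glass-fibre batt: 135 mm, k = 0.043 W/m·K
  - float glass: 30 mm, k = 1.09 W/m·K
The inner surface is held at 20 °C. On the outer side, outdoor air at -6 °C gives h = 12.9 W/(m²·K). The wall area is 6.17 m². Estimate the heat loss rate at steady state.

Thermal resistances in series:
R_copper = L/(kA) = 0.0031/(384×6.17) = 1.308×10^-6 K/W
R_glass-fibre batt = L/(kA) = 0.135/(0.043×6.17) = 0.5088 K/W
R_float glass = L/(kA) = 0.03/(1.09×6.17) = 0.004461 K/W
R_outer film = 1/(h_o·A) = 1/(12.9×6.17) = 0.01256 K/W
R_total = 0.5259 K/W
Q = ΔT / R_total = 26 / 0.5259

Q ≈ 49.4 W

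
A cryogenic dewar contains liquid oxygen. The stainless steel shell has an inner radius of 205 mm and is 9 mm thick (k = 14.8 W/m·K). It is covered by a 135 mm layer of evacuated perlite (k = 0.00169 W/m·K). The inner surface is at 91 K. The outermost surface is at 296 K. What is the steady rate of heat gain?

Q ≈ 2.41 W

For a spherical shell R = (1/r₁ − 1/r₂)/(4πk); film R = 1/(h·4πr²). In series:
R_stainless steel shell = (1/0.205 − 1/0.214)/(4π×14.8) = 0.001103 K/W
R_evacuated perlite = (1/0.214 − 1/0.349)/(4π×0.00169) = 85.11 K/W
R_total = 85.11 K/W
Q = ΔT/R_total = 205/85.11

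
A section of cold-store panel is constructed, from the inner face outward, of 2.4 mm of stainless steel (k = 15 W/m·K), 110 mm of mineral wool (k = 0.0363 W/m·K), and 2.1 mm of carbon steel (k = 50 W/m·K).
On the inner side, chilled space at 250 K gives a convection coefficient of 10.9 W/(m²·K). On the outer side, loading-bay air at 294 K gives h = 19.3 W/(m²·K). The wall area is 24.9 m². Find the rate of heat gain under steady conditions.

Q ≈ 345 W

Treating each layer as a thermal resistance in series:
R_inner film = 1/(h_i·A) = 1/(10.9×24.9) = 0.003684 K/W
R_stainless steel = L/(kA) = 0.0024/(15×24.9) = 6.426×10^-6 K/W
R_mineral wool = L/(kA) = 0.11/(0.0363×24.9) = 0.1217 K/W
R_carbon steel = L/(kA) = 0.0021/(50×24.9) = 1.687×10^-6 K/W
R_outer film = 1/(h_o·A) = 1/(19.3×24.9) = 0.002081 K/W
R_total = 0.1275 K/W
Q = ΔT / R_total = 44 / 0.1275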